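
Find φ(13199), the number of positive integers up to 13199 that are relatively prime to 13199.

Factor: 13199 = 67 · 197.
φ(13199) = (67−1) · (197−1) = 66 · 196 = 12936.

12936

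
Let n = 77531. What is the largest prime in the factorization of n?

61

77531 = 31 · 2501
2501 = 41 · 61
61 is prime.
So 77531 = 31 · 41 · 61; the largest prime factor is 61.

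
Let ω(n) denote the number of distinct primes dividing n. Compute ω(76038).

76038 = 2 · 38019
38019 = 3 · 12673
12673 = 19 · 667
667 = 23 · 29
76038 = 2 · 3 · 19 · 23 · 29, which has 5 distinct prime factors.

5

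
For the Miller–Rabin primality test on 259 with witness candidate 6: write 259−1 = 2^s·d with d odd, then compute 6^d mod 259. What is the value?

259 − 1 = 258 = 2^1 · 129, so d = 129.
6^1 ≡ 6 (mod 259)
6^2 ≡ 6^2 = 36 ≡ 36 (mod 259)
6^4 ≡ 36^2 = 1296 ≡ 1 (mod 259)
6^8 ≡ 1^2 = 1 ≡ 1 (mod 259)
6^16 ≡ 1^2 = 1 ≡ 1 (mod 259)
6^32 ≡ 1^2 = 1 ≡ 1 (mod 259)
6^64 ≡ 1^2 = 1 ≡ 1 (mod 259)
6^128 ≡ 1^2 = 1 ≡ 1 (mod 259)
129 = 128 + 1 in binary powers of 2.
So 6^129 ≡ 1 · 6 ≡ 6 (mod 259).
Squaring chain: 6; never reaches −1, so base 6 is a Miller–Rabin witness that 259 is composite.

6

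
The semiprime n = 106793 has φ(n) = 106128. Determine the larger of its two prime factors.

φ(n) = (p−1)(q−1) = n − (p+q) + 1, so p + q = 106793 − 106128 + 1 = 666.
p and q are the roots of t² − 666t + 106793 = 0.
Discriminant: 666² − 4·106793 = 443556 − 427172 = 16384; √16384 = 128.
q = (666 − 128)/2 = 269, p = (666 + 128)/2 = 397.
Check: 269 · 397 = 106793.

397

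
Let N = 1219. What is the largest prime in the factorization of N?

1219 = 23 · 53
53 is prime.
So 1219 = 23 · 53; the largest prime factor is 53.

53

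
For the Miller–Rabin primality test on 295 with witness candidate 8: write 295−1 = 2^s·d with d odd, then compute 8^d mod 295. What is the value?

172

295 − 1 = 294 = 2^1 · 147, so d = 147.
8^1 ≡ 8 (mod 295)
8^2 ≡ 8^2 = 64 ≡ 64 (mod 295)
8^4 ≡ 64^2 = 4096 ≡ 261 (mod 295)
8^8 ≡ 261^2 = 68121 ≡ 271 (mod 295)
8^16 ≡ 271^2 = 73441 ≡ 281 (mod 295)
8^32 ≡ 281^2 = 78961 ≡ 196 (mod 295)
8^64 ≡ 196^2 = 38416 ≡ 66 (mod 295)
8^128 ≡ 66^2 = 4356 ≡ 226 (mod 295)
147 = 128 + 16 + 2 + 1 in binary powers of 2.
So 8^147 ≡ 226 · 281 · 64 · 8 ≡ 172 (mod 295).
Squaring chain: 172; never reaches −1, so base 8 is a Miller–Rabin witness that 295 is composite.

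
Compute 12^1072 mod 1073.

900

12^1 ≡ 12 (mod 1073)
12^2 ≡ 12^2 = 144 ≡ 144 (mod 1073)
12^4 ≡ 144^2 = 20736 ≡ 349 (mod 1073)
12^8 ≡ 349^2 = 121801 ≡ 552 (mod 1073)
12^16 ≡ 552^2 = 304704 ≡ 1045 (mod 1073)
12^32 ≡ 1045^2 = 1092025 ≡ 784 (mod 1073)
12^64 ≡ 784^2 = 614656 ≡ 900 (mod 1073)
12^128 ≡ 900^2 = 810000 ≡ 958 (mod 1073)
12^256 ≡ 958^2 = 917764 ≡ 349 (mod 1073)
12^512 ≡ 349^2 = 121801 ≡ 552 (mod 1073)
12^1024 ≡ 552^2 = 304704 ≡ 1045 (mod 1073)
1072 = 1024 + 32 + 16 in binary powers of 2.
So 12^1072 ≡ 1045 · 784 · 1045 ≡ 900 (mod 1073).
Since 900 ≠ 1, base 12 is a Fermat witness: 1073 is composite.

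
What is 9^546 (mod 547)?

1

9^1 ≡ 9 (mod 547)
9^2 ≡ 9^2 = 81 ≡ 81 (mod 547)
9^4 ≡ 81^2 = 6561 ≡ 544 (mod 547)
9^8 ≡ 544^2 = 295936 ≡ 9 (mod 547)
9^16 ≡ 9^2 = 81 ≡ 81 (mod 547)
9^32 ≡ 81^2 = 6561 ≡ 544 (mod 547)
9^64 ≡ 544^2 = 295936 ≡ 9 (mod 547)
9^128 ≡ 9^2 = 81 ≡ 81 (mod 547)
9^256 ≡ 81^2 = 6561 ≡ 544 (mod 547)
9^512 ≡ 544^2 = 295936 ≡ 9 (mod 547)
546 = 512 + 32 + 2 in binary powers of 2.
So 9^546 ≡ 9 · 544 · 81 ≡ 1 (mod 547).
Since the result is 1, base 9 gives no evidence that 547 is composite.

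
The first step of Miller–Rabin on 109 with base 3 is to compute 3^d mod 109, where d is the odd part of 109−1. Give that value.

109 − 1 = 108 = 2^2 · 27, so d = 27.
3^1 ≡ 3 (mod 109)
3^2 ≡ 3^2 = 9 ≡ 9 (mod 109)
3^4 ≡ 9^2 = 81 ≡ 81 (mod 109)
3^8 ≡ 81^2 = 6561 ≡ 21 (mod 109)
3^16 ≡ 21^2 = 441 ≡ 5 (mod 109)
27 = 16 + 8 + 2 + 1 in binary powers of 2.
So 3^27 ≡ 5 · 21 · 9 · 3 ≡ 1 (mod 109).
Since 3^d ≡ 1 (mod 109), base 3 does not prove 109 composite.

1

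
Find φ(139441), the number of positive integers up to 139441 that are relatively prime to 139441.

Factor: 139441 = 19 · 41 · 179.
φ(139441) = (19−1) · (41−1) · (179−1) = 18 · 40 · 178 = 128160.

128160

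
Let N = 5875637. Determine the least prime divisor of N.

5875637 is odd.
Digit sum 41, not divisible by 3.
Ends in 7: not divisible by 5.
7: 5875637 = 7·839376 + 5
11: 5875637 = 11·534148 + 9
13: 5875637 = 13·451972 + 1
17: 5875637 = 17·345625 + 12
19: 5875637 = 19·309244 + 1
23: 5875637 = 23·255462 + 11
29: 5875637 = 29·202608 + 5
31: 5875637 = 31·189536 + 21
37: 5875637 = 37·158801

37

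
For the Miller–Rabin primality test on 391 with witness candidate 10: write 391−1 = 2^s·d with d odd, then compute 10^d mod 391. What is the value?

320

391 − 1 = 390 = 2^1 · 195, so d = 195.
10^1 ≡ 10 (mod 391)
10^2 ≡ 10^2 = 100 ≡ 100 (mod 391)
10^4 ≡ 100^2 = 10000 ≡ 225 (mod 391)
10^8 ≡ 225^2 = 50625 ≡ 186 (mod 391)
10^16 ≡ 186^2 = 34596 ≡ 188 (mod 391)
10^32 ≡ 188^2 = 35344 ≡ 154 (mod 391)
10^64 ≡ 154^2 = 23716 ≡ 256 (mod 391)
10^128 ≡ 256^2 = 65536 ≡ 239 (mod 391)
195 = 128 + 64 + 2 + 1 in binary powers of 2.
So 10^195 ≡ 239 · 256 · 100 · 10 ≡ 320 (mod 391).
Squaring chain: 320; never reaches −1, so base 10 is a Miller–Rabin witness that 391 is composite.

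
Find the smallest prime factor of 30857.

30857 is odd.
Digit sum 23, not divisible by 3.
Ends in 7: not divisible by 5.
7: 30857 = 7·4408 + 1
11: 30857 = 11·2805 + 2
13: 30857 = 13·2373 + 8
17: 30857 = 17·1815 + 2
19: 30857 = 19·1624 + 1
23: 30857 = 23·1341 + 14
29: 30857 = 29·1064 + 1
31: 30857 = 31·995 + 12
37: 30857 = 37·833 + 36
41: 30857 = 41·752 + 25
43: 30857 = 43·717 + 26
47: 30857 = 47·656 + 25
53: 30857 = 53·582 + 11
59: 30857 = 59·523

59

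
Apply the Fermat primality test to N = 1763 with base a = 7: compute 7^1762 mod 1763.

1197

7^1 ≡ 7 (mod 1763)
7^2 ≡ 7^2 = 49 ≡ 49 (mod 1763)
7^4 ≡ 49^2 = 2401 ≡ 638 (mod 1763)
7^8 ≡ 638^2 = 407044 ≡ 1554 (mod 1763)
7^16 ≡ 1554^2 = 2414916 ≡ 1369 (mod 1763)
7^32 ≡ 1369^2 = 1874161 ≡ 92 (mod 1763)
7^64 ≡ 92^2 = 8464 ≡ 1412 (mod 1763)
7^128 ≡ 1412^2 = 1993744 ≡ 1554 (mod 1763)
7^256 ≡ 1554^2 = 2414916 ≡ 1369 (mod 1763)
7^512 ≡ 1369^2 = 1874161 ≡ 92 (mod 1763)
7^1024 ≡ 92^2 = 8464 ≡ 1412 (mod 1763)
1762 = 1024 + 512 + 128 + 64 + 32 + 2 in binary powers of 2.
So 7^1762 ≡ 1412 · 92 · 1554 · 1412 · 92 · 49 ≡ 1197 (mod 1763).
Since 1197 ≠ 1, base 7 is a Fermat witness: 1763 is composite.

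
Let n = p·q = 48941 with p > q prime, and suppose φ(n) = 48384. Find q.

109

φ(n) = (p−1)(q−1) = n − (p+q) + 1, so p + q = 48941 − 48384 + 1 = 558.
p and q are the roots of t² − 558t + 48941 = 0.
Discriminant: 558² − 4·48941 = 311364 − 195764 = 115600; √115600 = 340.
q = (558 − 340)/2 = 109, p = (558 + 340)/2 = 449.
Check: 109 · 449 = 48941.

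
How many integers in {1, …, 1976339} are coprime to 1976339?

Factor: 1976339 = 61 · 179 · 181.
φ(1976339) = (61−1) · (179−1) · (181−1) = 60 · 178 · 180 = 1922400.

1922400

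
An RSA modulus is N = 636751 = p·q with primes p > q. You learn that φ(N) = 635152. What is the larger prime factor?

φ(n) = (p−1)(q−1) = n − (p+q) + 1, so p + q = 636751 − 635152 + 1 = 1600.
p and q are the roots of t² − 1600t + 636751 = 0.
Discriminant: 1600² − 4·636751 = 2560000 − 2547004 = 12996; √12996 = 114.
q = (1600 − 114)/2 = 743, p = (1600 + 114)/2 = 857.
Check: 743 · 857 = 636751.

857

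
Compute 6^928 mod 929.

6^1 ≡ 6 (mod 929)
6^2 ≡ 6^2 = 36 ≡ 36 (mod 929)
6^4 ≡ 36^2 = 1296 ≡ 367 (mod 929)
6^8 ≡ 367^2 = 134689 ≡ 913 (mod 929)
6^16 ≡ 913^2 = 833569 ≡ 256 (mod 929)
6^32 ≡ 256^2 = 65536 ≡ 506 (mod 929)
6^64 ≡ 506^2 = 256036 ≡ 561 (mod 929)
6^128 ≡ 561^2 = 314721 ≡ 719 (mod 929)
6^256 ≡ 719^2 = 516961 ≡ 437 (mod 929)
6^512 ≡ 437^2 = 190969 ≡ 524 (mod 929)
928 = 512 + 256 + 128 + 32 in binary powers of 2.
So 6^928 ≡ 524 · 437 · 719 · 506 ≡ 1 (mod 929).
Since the result is 1, base 6 gives no evidence that 929 is composite.

1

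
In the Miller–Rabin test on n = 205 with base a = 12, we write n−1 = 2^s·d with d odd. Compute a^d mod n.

108

205 − 1 = 204 = 2^2 · 51, so d = 51.
12^1 ≡ 12 (mod 205)
12^2 ≡ 12^2 = 144 ≡ 144 (mod 205)
12^4 ≡ 144^2 = 20736 ≡ 31 (mod 205)
12^8 ≡ 31^2 = 961 ≡ 141 (mod 205)
12^16 ≡ 141^2 = 19881 ≡ 201 (mod 205)
12^32 ≡ 201^2 = 40401 ≡ 16 (mod 205)
51 = 32 + 16 + 2 + 1 in binary powers of 2.
So 12^51 ≡ 16 · 201 · 144 · 12 ≡ 108 (mod 205).
Squaring chain: 108 → 184; never reaches −1, so base 12 is a Miller–Rabin witness that 205 is composite.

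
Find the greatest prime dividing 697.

41

697 = 17 · 41
41 is prime.
So 697 = 17 · 41; the largest prime factor is 41.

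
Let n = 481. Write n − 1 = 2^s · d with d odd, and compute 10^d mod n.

481 − 1 = 480 = 2^5 · 15, so d = 15.
10^1 ≡ 10 (mod 481)
10^2 ≡ 10^2 = 100 ≡ 100 (mod 481)
10^4 ≡ 100^2 = 10000 ≡ 380 (mod 481)
10^8 ≡ 380^2 = 144400 ≡ 100 (mod 481)
15 = 8 + 4 + 2 + 1 in binary powers of 2.
So 10^15 ≡ 100 · 380 · 100 · 10 ≡ 38 (mod 481).
Squaring chain: 38 → 1 → 1 → 1 → 1; never reaches −1, so base 10 is a Miller–Rabin witness that 481 is composite.

38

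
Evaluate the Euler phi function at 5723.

Factor: 5723 = 59 · 97.
φ(5723) = (59−1) · (97−1) = 58 · 96 = 5568.

5568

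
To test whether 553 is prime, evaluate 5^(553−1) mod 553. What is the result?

141

5^1 ≡ 5 (mod 553)
5^2 ≡ 5^2 = 25 ≡ 25 (mod 553)
5^4 ≡ 25^2 = 625 ≡ 72 (mod 553)
5^8 ≡ 72^2 = 5184 ≡ 207 (mod 553)
5^16 ≡ 207^2 = 42849 ≡ 268 (mod 553)
5^32 ≡ 268^2 = 71824 ≡ 487 (mod 553)
5^64 ≡ 487^2 = 237169 ≡ 485 (mod 553)
5^128 ≡ 485^2 = 235225 ≡ 200 (mod 553)
5^256 ≡ 200^2 = 40000 ≡ 184 (mod 553)
5^512 ≡ 184^2 = 33856 ≡ 123 (mod 553)
552 = 512 + 32 + 8 in binary powers of 2.
So 5^552 ≡ 123 · 487 · 207 ≡ 141 (mod 553).
Since 141 ≠ 1, base 5 is a Fermat witness: 553 is composite.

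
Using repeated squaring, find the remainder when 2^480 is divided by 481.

248

2^1 ≡ 2 (mod 481)
2^2 ≡ 2^2 = 4 ≡ 4 (mod 481)
2^4 ≡ 4^2 = 16 ≡ 16 (mod 481)
2^8 ≡ 16^2 = 256 ≡ 256 (mod 481)
2^16 ≡ 256^2 = 65536 ≡ 120 (mod 481)
2^32 ≡ 120^2 = 14400 ≡ 451 (mod 481)
2^64 ≡ 451^2 = 203401 ≡ 419 (mod 481)
2^128 ≡ 419^2 = 175561 ≡ 477 (mod 481)
2^256 ≡ 477^2 = 227529 ≡ 16 (mod 481)
480 = 256 + 128 + 64 + 32 in binary powers of 2.
So 2^480 ≡ 16 · 477 · 419 · 451 ≡ 248 (mod 481).
Since 248 ≠ 1, base 2 is a Fermat witness: 481 is composite.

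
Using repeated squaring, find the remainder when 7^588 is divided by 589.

343

7^1 ≡ 7 (mod 589)
7^2 ≡ 7^2 = 49 ≡ 49 (mod 589)
7^4 ≡ 49^2 = 2401 ≡ 45 (mod 589)
7^8 ≡ 45^2 = 2025 ≡ 258 (mod 589)
7^16 ≡ 258^2 = 66564 ≡ 7 (mod 589)
7^32 ≡ 7^2 = 49 ≡ 49 (mod 589)
7^64 ≡ 49^2 = 2401 ≡ 45 (mod 589)
7^128 ≡ 45^2 = 2025 ≡ 258 (mod 589)
7^256 ≡ 258^2 = 66564 ≡ 7 (mod 589)
7^512 ≡ 7^2 = 49 ≡ 49 (mod 589)
588 = 512 + 64 + 8 + 4 in binary powers of 2.
So 7^588 ≡ 49 · 45 · 258 · 45 ≡ 343 (mod 589).
Since 343 ≠ 1, base 7 is a Fermat witness: 589 is composite.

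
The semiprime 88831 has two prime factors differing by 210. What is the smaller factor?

Since p = q + 210, we have 88831 = q(q + 210), so q² + 210q − 88831 = 0.
Discriminant: 210² + 4·88831 = 44100 + 355324 = 399424; √399424 = 632.
q = (−210 + 632)/2 = 211, and p = q + 210 = 421.
Check: 211 · 421 = 88831.

211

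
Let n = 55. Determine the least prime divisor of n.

55 is odd.
Digit sum 10, not divisible by 3.
Ends in 5: divisible by 5.

5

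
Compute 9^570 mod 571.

9^1 ≡ 9 (mod 571)
9^2 ≡ 9^2 = 81 ≡ 81 (mod 571)
9^4 ≡ 81^2 = 6561 ≡ 280 (mod 571)
9^8 ≡ 280^2 = 78400 ≡ 173 (mod 571)
9^16 ≡ 173^2 = 29929 ≡ 237 (mod 571)
9^32 ≡ 237^2 = 56169 ≡ 211 (mod 571)
9^64 ≡ 211^2 = 44521 ≡ 554 (mod 571)
9^128 ≡ 554^2 = 306916 ≡ 289 (mod 571)
9^256 ≡ 289^2 = 83521 ≡ 155 (mod 571)
9^512 ≡ 155^2 = 24025 ≡ 43 (mod 571)
570 = 512 + 32 + 16 + 8 + 2 in binary powers of 2.
So 9^570 ≡ 43 · 211 · 237 · 173 · 81 ≡ 1 (mod 571).
Since the result is 1, base 9 gives no evidence that 571 is composite.

1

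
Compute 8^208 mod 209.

49

8^1 ≡ 8 (mod 209)
8^2 ≡ 8^2 = 64 ≡ 64 (mod 209)
8^4 ≡ 64^2 = 4096 ≡ 125 (mod 209)
8^8 ≡ 125^2 = 15625 ≡ 159 (mod 209)
8^16 ≡ 159^2 = 25281 ≡ 201 (mod 209)
8^32 ≡ 201^2 = 40401 ≡ 64 (mod 209)
8^64 ≡ 64^2 = 4096 ≡ 125 (mod 209)
8^128 ≡ 125^2 = 15625 ≡ 159 (mod 209)
208 = 128 + 64 + 16 in binary powers of 2.
So 8^208 ≡ 159 · 125 · 201 ≡ 49 (mod 209).
Since 49 ≠ 1, base 8 is a Fermat witness: 209 is composite.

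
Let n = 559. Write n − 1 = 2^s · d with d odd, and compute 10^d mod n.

207

559 − 1 = 558 = 2^1 · 279, so d = 279.
10^1 ≡ 10 (mod 559)
10^2 ≡ 10^2 = 100 ≡ 100 (mod 559)
10^4 ≡ 100^2 = 10000 ≡ 497 (mod 559)
10^8 ≡ 497^2 = 247009 ≡ 490 (mod 559)
10^16 ≡ 490^2 = 240100 ≡ 289 (mod 559)
10^32 ≡ 289^2 = 83521 ≡ 230 (mod 559)
10^64 ≡ 230^2 = 52900 ≡ 354 (mod 559)
10^128 ≡ 354^2 = 125316 ≡ 100 (mod 559)
10^256 ≡ 100^2 = 10000 ≡ 497 (mod 559)
279 = 256 + 16 + 4 + 2 + 1 in binary powers of 2.
So 10^279 ≡ 497 · 289 · 497 · 100 · 10 ≡ 207 (mod 559).
Squaring chain: 207; never reaches −1, so base 10 is a Miller–Rabin witness that 559 is composite.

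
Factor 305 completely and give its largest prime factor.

61

305 = 5 · 61
61 is prime.
So 305 = 5 · 61; the largest prime factor is 61.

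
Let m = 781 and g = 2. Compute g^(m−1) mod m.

2^1 ≡ 2 (mod 781)
2^2 ≡ 2^2 = 4 ≡ 4 (mod 781)
2^4 ≡ 4^2 = 16 ≡ 16 (mod 781)
2^8 ≡ 16^2 = 256 ≡ 256 (mod 781)
2^16 ≡ 256^2 = 65536 ≡ 713 (mod 781)
2^32 ≡ 713^2 = 508369 ≡ 719 (mod 781)
2^64 ≡ 719^2 = 516961 ≡ 720 (mod 781)
2^128 ≡ 720^2 = 518400 ≡ 597 (mod 781)
2^256 ≡ 597^2 = 356409 ≡ 273 (mod 781)
2^512 ≡ 273^2 = 74529 ≡ 334 (mod 781)
780 = 512 + 256 + 8 + 4 in binary powers of 2.
So 2^780 ≡ 334 · 273 · 256 · 16 ≡ 243 (mod 781).
Since 243 ≠ 1, base 2 is a Fermat witness: 781 is composite.

243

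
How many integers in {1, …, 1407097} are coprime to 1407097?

1363440

Factor: 1407097 = 53 · 139 · 191.
φ(1407097) = (53−1) · (139−1) · (191−1) = 52 · 138 · 190 = 1363440.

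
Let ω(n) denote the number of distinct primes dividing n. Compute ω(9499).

3

9499 = 7 · 1357
1357 = 23 · 59
9499 = 7 · 23 · 59, which has 3 distinct prime factors.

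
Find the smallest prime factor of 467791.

37

467791 is odd.
Digit sum 34, not divisible by 3.
Ends in 1: not divisible by 5.
7: 467791 = 7·66827 + 2
11: 467791 = 11·42526 + 5
13: 467791 = 13·35983 + 12
17: 467791 = 17·27517 + 2
19: 467791 = 19·24620 + 11
23: 467791 = 23·20338 + 17
29: 467791 = 29·16130 + 21
31: 467791 = 31·15090 + 1
37: 467791 = 37·12643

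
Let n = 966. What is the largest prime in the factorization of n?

966 = 2 · 483
483 = 3 · 161
161 = 7 · 23
23 is prime.
So 966 = 2 · 3 · 7 · 23; the largest prime factor is 23.

23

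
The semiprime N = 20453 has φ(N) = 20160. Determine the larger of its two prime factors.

φ(n) = (p−1)(q−1) = n − (p+q) + 1, so p + q = 20453 − 20160 + 1 = 294.
p and q are the roots of t² − 294t + 20453 = 0.
Discriminant: 294² − 4·20453 = 86436 − 81812 = 4624; √4624 = 68.
q = (294 − 68)/2 = 113, p = (294 + 68)/2 = 181.
Check: 113 · 181 = 20453.

181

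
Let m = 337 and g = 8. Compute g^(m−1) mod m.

8^1 ≡ 8 (mod 337)
8^2 ≡ 8^2 = 64 ≡ 64 (mod 337)
8^4 ≡ 64^2 = 4096 ≡ 52 (mod 337)
8^8 ≡ 52^2 = 2704 ≡ 8 (mod 337)
8^16 ≡ 8^2 = 64 ≡ 64 (mod 337)
8^32 ≡ 64^2 = 4096 ≡ 52 (mod 337)
8^64 ≡ 52^2 = 2704 ≡ 8 (mod 337)
8^128 ≡ 8^2 = 64 ≡ 64 (mod 337)
8^256 ≡ 64^2 = 4096 ≡ 52 (mod 337)
336 = 256 + 64 + 16 in binary powers of 2.
So 8^336 ≡ 52 · 8 · 64 ≡ 1 (mod 337).
Since the result is 1, base 8 gives no evidence that 337 is composite.

1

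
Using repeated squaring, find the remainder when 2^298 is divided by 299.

2^1 ≡ 2 (mod 299)
2^2 ≡ 2^2 = 4 ≡ 4 (mod 299)
2^4 ≡ 4^2 = 16 ≡ 16 (mod 299)
2^8 ≡ 16^2 = 256 ≡ 256 (mod 299)
2^16 ≡ 256^2 = 65536 ≡ 55 (mod 299)
2^32 ≡ 55^2 = 3025 ≡ 35 (mod 299)
2^64 ≡ 35^2 = 1225 ≡ 29 (mod 299)
2^128 ≡ 29^2 = 841 ≡ 243 (mod 299)
2^256 ≡ 243^2 = 59049 ≡ 146 (mod 299)
298 = 256 + 32 + 8 + 2 in binary powers of 2.
So 2^298 ≡ 146 · 35 · 256 · 4 ≡ 140 (mod 299).
Since 140 ≠ 1, base 2 is a Fermat witness: 299 is composite.

140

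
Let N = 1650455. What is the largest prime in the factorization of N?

97

1650455 = 5 · 330091
330091 = 41 · 8051
8051 = 83 · 97
97 is prime.
So 1650455 = 5 · 41 · 83 · 97; the largest prime factor is 97.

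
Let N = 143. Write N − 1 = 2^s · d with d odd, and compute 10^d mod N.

43

143 − 1 = 142 = 2^1 · 71, so d = 71.
10^1 ≡ 10 (mod 143)
10^2 ≡ 10^2 = 100 ≡ 100 (mod 143)
10^4 ≡ 100^2 = 10000 ≡ 133 (mod 143)
10^8 ≡ 133^2 = 17689 ≡ 100 (mod 143)
10^16 ≡ 100^2 = 10000 ≡ 133 (mod 143)
10^32 ≡ 133^2 = 17689 ≡ 100 (mod 143)
10^64 ≡ 100^2 = 10000 ≡ 133 (mod 143)
71 = 64 + 4 + 2 + 1 in binary powers of 2.
So 10^71 ≡ 133 · 133 · 100 · 10 ≡ 43 (mod 143).
Squaring chain: 43; never reaches −1, so base 10 is a Miller–Rabin witness that 143 is composite.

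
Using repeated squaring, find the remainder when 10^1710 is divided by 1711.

1115

10^1 ≡ 10 (mod 1711)
10^2 ≡ 10^2 = 100 ≡ 100 (mod 1711)
10^4 ≡ 100^2 = 10000 ≡ 1445 (mod 1711)
10^8 ≡ 1445^2 = 2088025 ≡ 605 (mod 1711)
10^16 ≡ 605^2 = 366025 ≡ 1582 (mod 1711)
10^32 ≡ 1582^2 = 2502724 ≡ 1242 (mod 1711)
10^64 ≡ 1242^2 = 1542564 ≡ 953 (mod 1711)
10^128 ≡ 953^2 = 908209 ≡ 1379 (mod 1711)
10^256 ≡ 1379^2 = 1901641 ≡ 720 (mod 1711)
10^512 ≡ 720^2 = 518400 ≡ 1678 (mod 1711)
10^1024 ≡ 1678^2 = 2815684 ≡ 1089 (mod 1711)
1710 = 1024 + 512 + 128 + 32 + 8 + 4 + 2 in binary powers of 2.
So 10^1710 ≡ 1089 · 1678 · 1379 · 1242 · 605 · 1445 · 100 ≡ 1115 (mod 1711).
Since 1115 ≠ 1, base 10 is a Fermat witness: 1711 is composite.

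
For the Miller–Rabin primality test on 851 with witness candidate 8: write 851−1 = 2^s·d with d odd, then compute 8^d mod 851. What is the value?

541

851 − 1 = 850 = 2^1 · 425, so d = 425.
8^1 ≡ 8 (mod 851)
8^2 ≡ 8^2 = 64 ≡ 64 (mod 851)
8^4 ≡ 64^2 = 4096 ≡ 692 (mod 851)
8^8 ≡ 692^2 = 478864 ≡ 602 (mod 851)
8^16 ≡ 602^2 = 362404 ≡ 729 (mod 851)
8^32 ≡ 729^2 = 531441 ≡ 417 (mod 851)
8^64 ≡ 417^2 = 173889 ≡ 285 (mod 851)
8^128 ≡ 285^2 = 81225 ≡ 380 (mod 851)
8^256 ≡ 380^2 = 144400 ≡ 581 (mod 851)
425 = 256 + 128 + 32 + 8 + 1 in binary powers of 2.
So 8^425 ≡ 581 · 380 · 417 · 602 · 8 ≡ 541 (mod 851).
Squaring chain: 541; never reaches −1, so base 8 is a Miller–Rabin witness that 851 is composite.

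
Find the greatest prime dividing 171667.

79

171667 = 41 · 4187
4187 = 53 · 79
79 is prime.
So 171667 = 41 · 53 · 79; the largest prime factor is 79.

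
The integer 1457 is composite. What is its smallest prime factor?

1457 is odd.
Digit sum 17, not divisible by 3.
Ends in 7: not divisible by 5.
7: 1457 = 7·208 + 1
11: 1457 = 11·132 + 5
13: 1457 = 13·112 + 1
17: 1457 = 17·85 + 12
19: 1457 = 19·76 + 13
23: 1457 = 23·63 + 8
29: 1457 = 29·50 + 7
31: 1457 = 31·47

31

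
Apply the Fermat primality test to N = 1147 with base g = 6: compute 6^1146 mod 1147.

6^1 ≡ 6 (mod 1147)
6^2 ≡ 6^2 = 36 ≡ 36 (mod 1147)
6^4 ≡ 36^2 = 1296 ≡ 149 (mod 1147)
6^8 ≡ 149^2 = 22201 ≡ 408 (mod 1147)
6^16 ≡ 408^2 = 166464 ≡ 149 (mod 1147)
6^32 ≡ 149^2 = 22201 ≡ 408 (mod 1147)
6^64 ≡ 408^2 = 166464 ≡ 149 (mod 1147)
6^128 ≡ 149^2 = 22201 ≡ 408 (mod 1147)
6^256 ≡ 408^2 = 166464 ≡ 149 (mod 1147)
6^512 ≡ 149^2 = 22201 ≡ 408 (mod 1147)
6^1024 ≡ 408^2 = 166464 ≡ 149 (mod 1147)
1146 = 1024 + 64 + 32 + 16 + 8 + 2 in binary powers of 2.
So 6^1146 ≡ 149 · 149 · 408 · 149 · 408 · 36 ≡ 776 (mod 1147).
Since 776 ≠ 1, base 6 is a Fermat witness: 1147 is composite.

776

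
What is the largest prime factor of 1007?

53

1007 = 19 · 53
53 is prime.
So 1007 = 19 · 53; the largest prime factor is 53.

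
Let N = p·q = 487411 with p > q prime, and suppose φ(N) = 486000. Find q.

601

φ(n) = (p−1)(q−1) = n − (p+q) + 1, so p + q = 487411 − 486000 + 1 = 1412.
p and q are the roots of t² − 1412t + 487411 = 0.
Discriminant: 1412² − 4·487411 = 1993744 − 1949644 = 44100; √44100 = 210.
q = (1412 − 210)/2 = 601, p = (1412 + 210)/2 = 811.
Check: 601 · 811 = 487411.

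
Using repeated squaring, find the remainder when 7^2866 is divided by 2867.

1021

7^1 ≡ 7 (mod 2867)
7^2 ≡ 7^2 = 49 ≡ 49 (mod 2867)
7^4 ≡ 49^2 = 2401 ≡ 2401 (mod 2867)
7^8 ≡ 2401^2 = 5764801 ≡ 2131 (mod 2867)
7^16 ≡ 2131^2 = 4541161 ≡ 2700 (mod 2867)
7^32 ≡ 2700^2 = 7290000 ≡ 2086 (mod 2867)
7^64 ≡ 2086^2 = 4351396 ≡ 2157 (mod 2867)
7^128 ≡ 2157^2 = 4652649 ≡ 2375 (mod 2867)
7^256 ≡ 2375^2 = 5640625 ≡ 1236 (mod 2867)
7^512 ≡ 1236^2 = 1527696 ≡ 2452 (mod 2867)
7^1024 ≡ 2452^2 = 6012304 ≡ 205 (mod 2867)
7^2048 ≡ 205^2 = 42025 ≡ 1887 (mod 2867)
2866 = 2048 + 512 + 256 + 32 + 16 + 2 in binary powers of 2.
So 7^2866 ≡ 1887 · 2452 · 1236 · 2086 · 2700 · 49 ≡ 1021 (mod 2867).
Since 1021 ≠ 1, base 7 is a Fermat witness: 2867 is composite.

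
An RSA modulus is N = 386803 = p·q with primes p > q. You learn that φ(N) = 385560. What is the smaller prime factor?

φ(n) = (p−1)(q−1) = n − (p+q) + 1, so p + q = 386803 − 385560 + 1 = 1244.
p and q are the roots of t² − 1244t + 386803 = 0.
Discriminant: 1244² − 4·386803 = 1547536 − 1547212 = 324; √324 = 18.
q = (1244 − 18)/2 = 613, p = (1244 + 18)/2 = 631.
Check: 613 · 631 = 386803.

613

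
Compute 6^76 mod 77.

6^1 ≡ 6 (mod 77)
6^2 ≡ 6^2 = 36 ≡ 36 (mod 77)
6^4 ≡ 36^2 = 1296 ≡ 64 (mod 77)
6^8 ≡ 64^2 = 4096 ≡ 15 (mod 77)
6^16 ≡ 15^2 = 225 ≡ 71 (mod 77)
6^32 ≡ 71^2 = 5041 ≡ 36 (mod 77)
6^64 ≡ 36^2 = 1296 ≡ 64 (mod 77)
76 = 64 + 8 + 4 in binary powers of 2.
So 6^76 ≡ 64 · 15 · 64 ≡ 71 (mod 77).
Since 71 ≠ 1, base 6 is a Fermat witness: 77 is composite.

71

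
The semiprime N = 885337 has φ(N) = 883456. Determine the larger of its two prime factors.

φ(n) = (p−1)(q−1) = n − (p+q) + 1, so p + q = 885337 − 883456 + 1 = 1882.
p and q are the roots of t² − 1882t + 885337 = 0.
Discriminant: 1882² − 4·885337 = 3541924 − 3541348 = 576; √576 = 24.
q = (1882 − 24)/2 = 929, p = (1882 + 24)/2 = 953.
Check: 929 · 953 = 885337.

953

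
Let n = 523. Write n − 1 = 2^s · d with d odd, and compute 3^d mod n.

522

523 − 1 = 522 = 2^1 · 261, so d = 261.
3^1 ≡ 3 (mod 523)
3^2 ≡ 3^2 = 9 ≡ 9 (mod 523)
3^4 ≡ 9^2 = 81 ≡ 81 (mod 523)
3^8 ≡ 81^2 = 6561 ≡ 285 (mod 523)
3^16 ≡ 285^2 = 81225 ≡ 160 (mod 523)
3^32 ≡ 160^2 = 25600 ≡ 496 (mod 523)
3^64 ≡ 496^2 = 246016 ≡ 206 (mod 523)
3^128 ≡ 206^2 = 42436 ≡ 73 (mod 523)
3^256 ≡ 73^2 = 5329 ≡ 99 (mod 523)
261 = 256 + 4 + 1 in binary powers of 2.
So 3^261 ≡ 99 · 81 · 3 ≡ 522 (mod 523).
Since 3^d ≡ 522 (mod 523), base 3 does not prove 523 composite.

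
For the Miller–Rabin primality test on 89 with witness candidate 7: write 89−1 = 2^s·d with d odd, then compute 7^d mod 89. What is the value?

37

89 − 1 = 88 = 2^3 · 11, so d = 11.
7^1 ≡ 7 (mod 89)
7^2 ≡ 7^2 = 49 ≡ 49 (mod 89)
7^4 ≡ 49^2 = 2401 ≡ 87 (mod 89)
7^8 ≡ 87^2 = 7569 ≡ 4 (mod 89)
11 = 8 + 2 + 1 in binary powers of 2.
So 7^11 ≡ 4 · 49 · 7 ≡ 37 (mod 89).
Squaring chain: 37 → 34 → 88; reaches −1, so base 7 does not prove 89 composite.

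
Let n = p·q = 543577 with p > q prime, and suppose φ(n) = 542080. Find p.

881

φ(n) = (p−1)(q−1) = n − (p+q) + 1, so p + q = 543577 − 542080 + 1 = 1498.
p and q are the roots of t² − 1498t + 543577 = 0.
Discriminant: 1498² − 4·543577 = 2244004 − 2174308 = 69696; √69696 = 264.
q = (1498 − 264)/2 = 617, p = (1498 + 264)/2 = 881.
Check: 617 · 881 = 543577.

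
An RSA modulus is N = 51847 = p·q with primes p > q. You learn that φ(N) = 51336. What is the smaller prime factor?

φ(n) = (p−1)(q−1) = n − (p+q) + 1, so p + q = 51847 − 51336 + 1 = 512.
p and q are the roots of t² − 512t + 51847 = 0.
Discriminant: 512² − 4·51847 = 262144 − 207388 = 54756; √54756 = 234.
q = (512 − 234)/2 = 139, p = (512 + 234)/2 = 373.
Check: 139 · 373 = 51847.

139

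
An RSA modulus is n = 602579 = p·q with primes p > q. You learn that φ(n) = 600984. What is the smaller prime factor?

φ(n) = (p−1)(q−1) = n − (p+q) + 1, so p + q = 602579 − 600984 + 1 = 1596.
p and q are the roots of t² − 1596t + 602579 = 0.
Discriminant: 1596² − 4·602579 = 2547216 − 2410316 = 136900; √136900 = 370.
q = (1596 − 370)/2 = 613, p = (1596 + 370)/2 = 983.
Check: 613 · 983 = 602579.

613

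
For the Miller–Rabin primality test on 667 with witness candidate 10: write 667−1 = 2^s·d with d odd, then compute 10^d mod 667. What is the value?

667 − 1 = 666 = 2^1 · 333, so d = 333.
10^1 ≡ 10 (mod 667)
10^2 ≡ 10^2 = 100 ≡ 100 (mod 667)
10^4 ≡ 100^2 = 10000 ≡ 662 (mod 667)
10^8 ≡ 662^2 = 438244 ≡ 25 (mod 667)
10^16 ≡ 25^2 = 625 ≡ 625 (mod 667)
10^32 ≡ 625^2 = 390625 ≡ 430 (mod 667)
10^64 ≡ 430^2 = 184900 ≡ 141 (mod 667)
10^128 ≡ 141^2 = 19881 ≡ 538 (mod 667)
10^256 ≡ 538^2 = 289444 ≡ 633 (mod 667)
333 = 256 + 64 + 8 + 4 + 1 in binary powers of 2.
So 10^333 ≡ 633 · 141 · 25 · 662 · 10 ≡ 172 (mod 667).
Squaring chain: 172; never reaches −1, so base 10 is a Miller–Rabin witness that 667 is composite.

172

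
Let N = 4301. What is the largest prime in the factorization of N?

4301 = 11 · 391
391 = 17 · 23
23 is prime.
So 4301 = 11 · 17 · 23; the largest prime factor is 23.

23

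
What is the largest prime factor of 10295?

71

10295 = 5 · 2059
2059 = 29 · 71
71 is prime.
So 10295 = 5 · 29 · 71; the largest prime factor is 71.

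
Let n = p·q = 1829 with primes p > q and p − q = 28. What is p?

Since p = q + 28, we have 1829 = q(q + 28), so q² + 28q − 1829 = 0.
Discriminant: 28² + 4·1829 = 784 + 7316 = 8100; √8100 = 90.
q = (−28 + 90)/2 = 31, and p = q + 28 = 59.
Check: 31 · 59 = 1829.

59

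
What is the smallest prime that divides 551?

19

551 is odd.
Digit sum 11, not divisible by 3.
Ends in 1: not divisible by 5.
7: 551 = 7·78 + 5
11: 551 = 11·50 + 1
13: 551 = 13·42 + 5
17: 551 = 17·32 + 7
19: 551 = 19·29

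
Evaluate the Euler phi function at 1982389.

1933440

Factor: 1982389 = 97 · 107 · 191.
φ(1982389) = (97−1) · (107−1) · (191−1) = 96 · 106 · 190 = 1933440.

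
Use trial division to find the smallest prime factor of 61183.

17

61183 is odd.
Digit sum 19, not divisible by 3.
Ends in 3: not divisible by 5.
7: 61183 = 7·8740 + 3
11: 61183 = 11·5562 + 1
13: 61183 = 13·4706 + 5
17: 61183 = 17·3599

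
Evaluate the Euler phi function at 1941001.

1892352

Factor: 1941001 = 89 · 113 · 193.
φ(1941001) = (89−1) · (113−1) · (193−1) = 88 · 112 · 192 = 1892352.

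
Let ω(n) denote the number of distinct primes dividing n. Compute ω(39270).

6

39270 = 2 · 19635
19635 = 3 · 6545
6545 = 5 · 1309
1309 = 7 · 187
187 = 11 · 17
39270 = 2 · 3 · 5 · 7 · 11 · 17, which has 6 distinct prime factors.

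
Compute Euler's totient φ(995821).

Factor: 995821 = 67 · 89 · 167.
φ(995821) = (67−1) · (89−1) · (167−1) = 66 · 88 · 166 = 964128.

964128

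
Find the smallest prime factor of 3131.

31

3131 is odd.
Digit sum 8, not divisible by 3.
Ends in 1: not divisible by 5.
7: 3131 = 7·447 + 2
11: 3131 = 11·284 + 7
13: 3131 = 13·240 + 11
17: 3131 = 17·184 + 3
19: 3131 = 19·164 + 15
23: 3131 = 23·136 + 3
29: 3131 = 29·107 + 28
31: 3131 = 31·101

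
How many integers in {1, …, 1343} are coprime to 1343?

Factor: 1343 = 17 · 79.
φ(1343) = (17−1) · (79−1) = 16 · 78 = 1248.

1248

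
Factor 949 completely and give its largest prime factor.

949 = 13 · 73
73 is prime.
So 949 = 13 · 73; the largest prime factor is 73.

73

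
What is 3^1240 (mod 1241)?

3^1 ≡ 3 (mod 1241)
3^2 ≡ 3^2 = 9 ≡ 9 (mod 1241)
3^4 ≡ 9^2 = 81 ≡ 81 (mod 1241)
3^8 ≡ 81^2 = 6561 ≡ 356 (mod 1241)
3^16 ≡ 356^2 = 126736 ≡ 154 (mod 1241)
3^32 ≡ 154^2 = 23716 ≡ 137 (mod 1241)
3^64 ≡ 137^2 = 18769 ≡ 154 (mod 1241)
3^128 ≡ 154^2 = 23716 ≡ 137 (mod 1241)
3^256 ≡ 137^2 = 18769 ≡ 154 (mod 1241)
3^512 ≡ 154^2 = 23716 ≡ 137 (mod 1241)
3^1024 ≡ 137^2 = 18769 ≡ 154 (mod 1241)
1240 = 1024 + 128 + 64 + 16 + 8 in binary powers of 2.
So 3^1240 ≡ 154 · 137 · 154 · 154 · 356 ≡ 373 (mod 1241).
Since 373 ≠ 1, base 3 is a Fermat witness: 1241 is composite.

373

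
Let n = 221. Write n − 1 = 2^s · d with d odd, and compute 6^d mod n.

221 − 1 = 220 = 2^2 · 55, so d = 55.
6^1 ≡ 6 (mod 221)
6^2 ≡ 6^2 = 36 ≡ 36 (mod 221)
6^4 ≡ 36^2 = 1296 ≡ 191 (mod 221)
6^8 ≡ 191^2 = 36481 ≡ 16 (mod 221)
6^16 ≡ 16^2 = 256 ≡ 35 (mod 221)
6^32 ≡ 35^2 = 1225 ≡ 120 (mod 221)
55 = 32 + 16 + 4 + 2 + 1 in binary powers of 2.
So 6^55 ≡ 120 · 35 · 191 · 36 · 6 ≡ 150 (mod 221).
Squaring chain: 150 → 179; never reaches −1, so base 6 is a Miller–Rabin witness that 221 is composite.

150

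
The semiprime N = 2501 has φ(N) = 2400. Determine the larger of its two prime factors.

φ(n) = (p−1)(q−1) = n − (p+q) + 1, so p + q = 2501 − 2400 + 1 = 102.
p and q are the roots of t² − 102t + 2501 = 0.
Discriminant: 102² − 4·2501 = 10404 − 10004 = 400; √400 = 20.
q = (102 − 20)/2 = 41, p = (102 + 20)/2 = 61.
Check: 41 · 61 = 2501.

61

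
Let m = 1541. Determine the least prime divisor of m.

1541 is odd.
Digit sum 11, not divisible by 3.
Ends in 1: not divisible by 5.
7: 1541 = 7·220 + 1
11: 1541 = 11·140 + 1
13: 1541 = 13·118 + 7
17: 1541 = 17·90 + 11
19: 1541 = 19·81 + 2
23: 1541 = 23·67

23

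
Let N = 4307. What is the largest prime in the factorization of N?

73

4307 = 59 · 73
73 is prime.
So 4307 = 59 · 73; the largest prime factor is 73.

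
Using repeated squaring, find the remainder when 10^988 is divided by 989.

440

10^1 ≡ 10 (mod 989)
10^2 ≡ 10^2 = 100 ≡ 100 (mod 989)
10^4 ≡ 100^2 = 10000 ≡ 110 (mod 989)
10^8 ≡ 110^2 = 12100 ≡ 232 (mod 989)
10^16 ≡ 232^2 = 53824 ≡ 418 (mod 989)
10^32 ≡ 418^2 = 174724 ≡ 660 (mod 989)
10^64 ≡ 660^2 = 435600 ≡ 440 (mod 989)
10^128 ≡ 440^2 = 193600 ≡ 745 (mod 989)
10^256 ≡ 745^2 = 555025 ≡ 196 (mod 989)
10^512 ≡ 196^2 = 38416 ≡ 834 (mod 989)
988 = 512 + 256 + 128 + 64 + 16 + 8 + 4 in binary powers of 2.
So 10^988 ≡ 834 · 196 · 745 · 440 · 418 · 232 · 110 ≡ 440 (mod 989).
Since 440 ≠ 1, base 10 is a Fermat witness: 989 is composite.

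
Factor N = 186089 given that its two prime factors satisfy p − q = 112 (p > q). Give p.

Since p = q + 112, we have 186089 = q(q + 112), so q² + 112q − 186089 = 0.
Discriminant: 112² + 4·186089 = 12544 + 744356 = 756900; √756900 = 870.
q = (−112 + 870)/2 = 379, and p = q + 112 = 491.
Check: 379 · 491 = 186089.

491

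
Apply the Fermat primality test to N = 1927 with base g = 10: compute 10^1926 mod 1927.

1076

10^1 ≡ 10 (mod 1927)
10^2 ≡ 10^2 = 100 ≡ 100 (mod 1927)
10^4 ≡ 100^2 = 10000 ≡ 365 (mod 1927)
10^8 ≡ 365^2 = 133225 ≡ 262 (mod 1927)
10^16 ≡ 262^2 = 68644 ≡ 1199 (mod 1927)
10^32 ≡ 1199^2 = 1437601 ≡ 59 (mod 1927)
10^64 ≡ 59^2 = 3481 ≡ 1554 (mod 1927)
10^128 ≡ 1554^2 = 2414916 ≡ 385 (mod 1927)
10^256 ≡ 385^2 = 148225 ≡ 1773 (mod 1927)
10^512 ≡ 1773^2 = 3143529 ≡ 592 (mod 1927)
10^1024 ≡ 592^2 = 350464 ≡ 1677 (mod 1927)
1926 = 1024 + 512 + 256 + 128 + 4 + 2 in binary powers of 2.
So 10^1926 ≡ 1677 · 592 · 1773 · 385 · 365 · 100 ≡ 1076 (mod 1927).
Since 1076 ≠ 1, base 10 is a Fermat witness: 1927 is composite.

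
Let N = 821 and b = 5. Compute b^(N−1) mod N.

1

5^1 ≡ 5 (mod 821)
5^2 ≡ 5^2 = 25 ≡ 25 (mod 821)
5^4 ≡ 25^2 = 625 ≡ 625 (mod 821)
5^8 ≡ 625^2 = 390625 ≡ 650 (mod 821)
5^16 ≡ 650^2 = 422500 ≡ 506 (mod 821)
5^32 ≡ 506^2 = 256036 ≡ 705 (mod 821)
5^64 ≡ 705^2 = 497025 ≡ 320 (mod 821)
5^128 ≡ 320^2 = 102400 ≡ 596 (mod 821)
5^256 ≡ 596^2 = 355216 ≡ 544 (mod 821)
5^512 ≡ 544^2 = 295936 ≡ 376 (mod 821)
820 = 512 + 256 + 32 + 16 + 4 in binary powers of 2.
So 5^820 ≡ 376 · 544 · 705 · 506 · 625 ≡ 1 (mod 821).
Since the result is 1, base 5 gives no evidence that 821 is composite.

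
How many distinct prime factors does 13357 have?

13357 = 19^2 · 37
13357 = 19^2 · 37, which has 2 distinct prime factors.

2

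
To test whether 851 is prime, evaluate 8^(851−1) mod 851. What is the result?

8^1 ≡ 8 (mod 851)
8^2 ≡ 8^2 = 64 ≡ 64 (mod 851)
8^4 ≡ 64^2 = 4096 ≡ 692 (mod 851)
8^8 ≡ 692^2 = 478864 ≡ 602 (mod 851)
8^16 ≡ 602^2 = 362404 ≡ 729 (mod 851)
8^32 ≡ 729^2 = 531441 ≡ 417 (mod 851)
8^64 ≡ 417^2 = 173889 ≡ 285 (mod 851)
8^128 ≡ 285^2 = 81225 ≡ 380 (mod 851)
8^256 ≡ 380^2 = 144400 ≡ 581 (mod 851)
8^512 ≡ 581^2 = 337561 ≡ 565 (mod 851)
850 = 512 + 256 + 64 + 16 + 2 in binary powers of 2.
So 8^850 ≡ 565 · 581 · 285 · 729 · 64 ≡ 788 (mod 851).
Since 788 ≠ 1, base 8 is a Fermat witness: 851 is composite.

788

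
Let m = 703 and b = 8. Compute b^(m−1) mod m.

8^1 ≡ 8 (mod 703)
8^2 ≡ 8^2 = 64 ≡ 64 (mod 703)
8^4 ≡ 64^2 = 4096 ≡ 581 (mod 703)
8^8 ≡ 581^2 = 337561 ≡ 121 (mod 703)
8^16 ≡ 121^2 = 14641 ≡ 581 (mod 703)
8^32 ≡ 581^2 = 337561 ≡ 121 (mod 703)
8^64 ≡ 121^2 = 14641 ≡ 581 (mod 703)
8^128 ≡ 581^2 = 337561 ≡ 121 (mod 703)
8^256 ≡ 121^2 = 14641 ≡ 581 (mod 703)
8^512 ≡ 581^2 = 337561 ≡ 121 (mod 703)
702 = 512 + 128 + 32 + 16 + 8 + 4 + 2 in binary powers of 2.
So 8^702 ≡ 121 · 121 · 121 · 581 · 121 · 581 · 64 ≡ 628 (mod 703).
Since 628 ≠ 1, base 8 is a Fermat witness: 703 is composite.

628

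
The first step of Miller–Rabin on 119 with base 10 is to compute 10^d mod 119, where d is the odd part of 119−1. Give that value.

54

119 − 1 = 118 = 2^1 · 59, so d = 59.
10^1 ≡ 10 (mod 119)
10^2 ≡ 10^2 = 100 ≡ 100 (mod 119)
10^4 ≡ 100^2 = 10000 ≡ 4 (mod 119)
10^8 ≡ 4^2 = 16 ≡ 16 (mod 119)
10^16 ≡ 16^2 = 256 ≡ 18 (mod 119)
10^32 ≡ 18^2 = 324 ≡ 86 (mod 119)
59 = 32 + 16 + 8 + 2 + 1 in binary powers of 2.
So 10^59 ≡ 86 · 18 · 16 · 100 · 10 ≡ 54 (mod 119).
Squaring chain: 54; never reaches −1, so base 10 is a Miller–Rabin witness that 119 is composite.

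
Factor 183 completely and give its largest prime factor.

183 = 3 · 61
61 is prime.
So 183 = 3 · 61; the largest prime factor is 61.

61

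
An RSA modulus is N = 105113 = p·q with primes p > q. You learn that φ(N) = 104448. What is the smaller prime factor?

φ(n) = (p−1)(q−1) = n − (p+q) + 1, so p + q = 105113 − 104448 + 1 = 666.
p and q are the roots of t² − 666t + 105113 = 0.
Discriminant: 666² − 4·105113 = 443556 − 420452 = 23104; √23104 = 152.
q = (666 − 152)/2 = 257, p = (666 + 152)/2 = 409.
Check: 257 · 409 = 105113.

257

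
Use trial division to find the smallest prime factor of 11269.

11269 is odd.
Digit sum 19, not divisible by 3.
Ends in 9: not divisible by 5.
7: 11269 = 7·1609 + 6
11: 11269 = 11·1024 + 5
13: 11269 = 13·866 + 11
17: 11269 = 17·662 + 15
19: 11269 = 19·593 + 2
23: 11269 = 23·489 + 22
29: 11269 = 29·388 + 17
31: 11269 = 31·363 + 16
37: 11269 = 37·304 + 21
41: 11269 = 41·274 + 35
43: 11269 = 43·262 + 3
47: 11269 = 47·239 + 36
53: 11269 = 53·212 + 33
59: 11269 = 59·191

59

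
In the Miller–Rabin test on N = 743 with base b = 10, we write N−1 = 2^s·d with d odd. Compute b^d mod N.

743 − 1 = 742 = 2^1 · 371, so d = 371.
10^1 ≡ 10 (mod 743)
10^2 ≡ 10^2 = 100 ≡ 100 (mod 743)
10^4 ≡ 100^2 = 10000 ≡ 341 (mod 743)
10^8 ≡ 341^2 = 116281 ≡ 373 (mod 743)
10^16 ≡ 373^2 = 139129 ≡ 188 (mod 743)
10^32 ≡ 188^2 = 35344 ≡ 423 (mod 743)
10^64 ≡ 423^2 = 178929 ≡ 609 (mod 743)
10^128 ≡ 609^2 = 370881 ≡ 124 (mod 743)
10^256 ≡ 124^2 = 15376 ≡ 516 (mod 743)
371 = 256 + 64 + 32 + 16 + 2 + 1 in binary powers of 2.
So 10^371 ≡ 516 · 609 · 423 · 188 · 100 · 10 ≡ 742 (mod 743).
Since 10^d ≡ 742 (mod 743), base 10 does not prove 743 composite.

742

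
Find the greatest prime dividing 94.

47

94 = 2 · 47
47 is prime.
So 94 = 2 · 47; the largest prime factor is 47.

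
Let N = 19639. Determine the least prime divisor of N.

41

19639 is odd.
Digit sum 28, not divisible by 3.
Ends in 9: not divisible by 5.
7: 19639 = 7·2805 + 4
11: 19639 = 11·1785 + 4
13: 19639 = 13·1510 + 9
17: 19639 = 17·1155 + 4
19: 19639 = 19·1033 + 12
23: 19639 = 23·853 + 20
29: 19639 = 29·677 + 6
31: 19639 = 31·633 + 16
37: 19639 = 37·530 + 29
41: 19639 = 41·479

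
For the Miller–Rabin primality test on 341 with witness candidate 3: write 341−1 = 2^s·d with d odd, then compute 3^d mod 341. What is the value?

254

341 − 1 = 340 = 2^2 · 85, so d = 85.
3^1 ≡ 3 (mod 341)
3^2 ≡ 3^2 = 9 ≡ 9 (mod 341)
3^4 ≡ 9^2 = 81 ≡ 81 (mod 341)
3^8 ≡ 81^2 = 6561 ≡ 82 (mod 341)
3^16 ≡ 82^2 = 6724 ≡ 245 (mod 341)
3^32 ≡ 245^2 = 60025 ≡ 9 (mod 341)
3^64 ≡ 9^2 = 81 ≡ 81 (mod 341)
85 = 64 + 16 + 4 + 1 in binary powers of 2.
So 3^85 ≡ 81 · 245 · 81 · 3 ≡ 254 (mod 341).
Squaring chain: 254 → 67; never reaches −1, so base 3 is a Miller–Rabin witness that 341 is composite.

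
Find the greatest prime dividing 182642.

182642 = 2 · 91321
91321 = 29 · 3149
3149 = 47 · 67
67 is prime.
So 182642 = 2 · 29 · 47 · 67; the largest prime factor is 67.

67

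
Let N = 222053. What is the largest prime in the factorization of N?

222053 = 13 · 17081
17081 = 19 · 899
899 = 29 · 31
31 is prime.
So 222053 = 13 · 19 · 29 · 31; the largest prime factor is 31.

31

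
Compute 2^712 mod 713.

624

2^1 ≡ 2 (mod 713)
2^2 ≡ 2^2 = 4 ≡ 4 (mod 713)
2^4 ≡ 4^2 = 16 ≡ 16 (mod 713)
2^8 ≡ 16^2 = 256 ≡ 256 (mod 713)
2^16 ≡ 256^2 = 65536 ≡ 653 (mod 713)
2^32 ≡ 653^2 = 426409 ≡ 35 (mod 713)
2^64 ≡ 35^2 = 1225 ≡ 512 (mod 713)
2^128 ≡ 512^2 = 262144 ≡ 473 (mod 713)
2^256 ≡ 473^2 = 223729 ≡ 560 (mod 713)
2^512 ≡ 560^2 = 313600 ≡ 593 (mod 713)
712 = 512 + 128 + 64 + 8 in binary powers of 2.
So 2^712 ≡ 593 · 473 · 512 · 256 ≡ 624 (mod 713).
Since 624 ≠ 1, base 2 is a Fermat witness: 713 is composite.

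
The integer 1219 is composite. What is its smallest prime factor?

23

1219 is odd.
Digit sum 13, not divisible by 3.
Ends in 9: not divisible by 5.
7: 1219 = 7·174 + 1
11: 1219 = 11·110 + 9
13: 1219 = 13·93 + 10
17: 1219 = 17·71 + 12
19: 1219 = 19·64 + 3
23: 1219 = 23·53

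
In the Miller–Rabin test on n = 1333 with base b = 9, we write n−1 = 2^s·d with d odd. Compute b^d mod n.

1333 − 1 = 1332 = 2^2 · 333, so d = 333.
9^1 ≡ 9 (mod 1333)
9^2 ≡ 9^2 = 81 ≡ 81 (mod 1333)
9^4 ≡ 81^2 = 6561 ≡ 1229 (mod 1333)
9^8 ≡ 1229^2 = 1510441 ≡ 152 (mod 1333)
9^16 ≡ 152^2 = 23104 ≡ 443 (mod 1333)
9^32 ≡ 443^2 = 196249 ≡ 298 (mod 1333)
9^64 ≡ 298^2 = 88804 ≡ 826 (mod 1333)
9^128 ≡ 826^2 = 682276 ≡ 1113 (mod 1333)
9^256 ≡ 1113^2 = 1238769 ≡ 412 (mod 1333)
333 = 256 + 64 + 8 + 4 + 1 in binary powers of 2.
So 9^333 ≡ 412 · 826 · 152 · 1229 · 9 ≡ 1225 (mod 1333).
Squaring chain: 1225 → 1000; never reaches −1, so base 9 is a Miller–Rabin witness that 1333 is composite.

1225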